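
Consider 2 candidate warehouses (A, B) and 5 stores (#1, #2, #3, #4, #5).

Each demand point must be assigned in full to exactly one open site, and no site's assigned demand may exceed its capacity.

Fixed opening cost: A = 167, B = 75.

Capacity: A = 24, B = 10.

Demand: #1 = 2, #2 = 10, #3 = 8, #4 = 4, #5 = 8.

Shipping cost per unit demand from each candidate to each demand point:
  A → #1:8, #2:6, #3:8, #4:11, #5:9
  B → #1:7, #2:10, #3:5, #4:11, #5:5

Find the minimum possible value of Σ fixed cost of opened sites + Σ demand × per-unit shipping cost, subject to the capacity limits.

Open {A, B}; cheapest assignment that respects the capacities:
  A (cap 24, load 22): #2, #3, #4 — cost 10×6 + 8×8 + 4×11 = 168
  B (cap 10, load 10): #1, #5 — cost 2×7 + 8×5 = 54
  Shipping 222, fixed 242 → total 464.
  Any other capacity-feasible assignment to {A, B} ships for at least 222.
Total demand is 32 and no other set of sites has combined capacity ≥ 32, so {A, B} is the only feasible choice of open sites. Minimum: 464.

464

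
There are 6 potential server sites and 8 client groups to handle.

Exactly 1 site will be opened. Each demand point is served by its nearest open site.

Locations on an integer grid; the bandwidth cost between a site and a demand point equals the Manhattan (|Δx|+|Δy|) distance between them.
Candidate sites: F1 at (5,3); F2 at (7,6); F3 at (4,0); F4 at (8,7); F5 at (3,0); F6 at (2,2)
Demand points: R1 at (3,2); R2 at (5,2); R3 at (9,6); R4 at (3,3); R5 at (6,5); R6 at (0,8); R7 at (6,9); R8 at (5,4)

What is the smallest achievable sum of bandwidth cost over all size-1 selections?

Open {F1}.
  R1→F1 3, R2→F1 1, R3→F1 7, R4→F1 2, R5→F1 3, R6→F1 10, R7→F1 7, R8→F1 1  ⇒ total 34.
Compare {F2}: total 42.
Compare {F6}: total 48.
No size-1 selection does better; minimum is 34.

34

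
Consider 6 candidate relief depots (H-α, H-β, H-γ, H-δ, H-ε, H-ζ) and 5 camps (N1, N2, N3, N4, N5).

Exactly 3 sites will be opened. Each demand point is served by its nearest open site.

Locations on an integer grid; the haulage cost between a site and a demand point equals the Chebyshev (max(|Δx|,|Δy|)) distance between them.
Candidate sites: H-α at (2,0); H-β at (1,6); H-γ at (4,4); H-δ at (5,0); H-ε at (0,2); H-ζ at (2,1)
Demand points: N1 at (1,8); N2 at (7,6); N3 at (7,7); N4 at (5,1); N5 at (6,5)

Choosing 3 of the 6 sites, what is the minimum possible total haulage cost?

11

Open {H-β, H-γ, H-δ}.
  N1→H-β 2, N2→H-γ 3, N3→H-γ 3, N4→H-δ 1, N5→H-γ 2  ⇒ total 11.
Compare {H-α, H-β, H-γ}: total 13.
Compare {H-α, H-γ, H-δ}: total 13.
No size-3 selection does better; minimum is 11.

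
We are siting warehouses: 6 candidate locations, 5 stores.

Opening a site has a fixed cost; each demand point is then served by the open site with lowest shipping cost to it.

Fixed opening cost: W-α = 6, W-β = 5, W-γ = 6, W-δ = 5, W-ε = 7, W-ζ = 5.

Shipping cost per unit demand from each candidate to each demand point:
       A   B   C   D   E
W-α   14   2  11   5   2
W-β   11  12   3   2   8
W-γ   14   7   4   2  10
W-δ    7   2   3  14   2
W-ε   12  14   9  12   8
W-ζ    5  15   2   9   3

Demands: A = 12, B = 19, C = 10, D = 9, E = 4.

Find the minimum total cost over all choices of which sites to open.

159

Open {W-β, W-δ, W-ζ}: assign each demand point to its cheapest open site.
  A→W-ζ 12×5=60, B→W-δ 19×2=38, C→W-ζ 10×2=20, D→W-β 9×2=18, E→W-δ 4×2=8
  shipping cost 144, fixed 15 → total 159.
Compare {W-α, W-β, W-ζ}: shipping cost 144 + fixed 16 = 160.
Compare {W-γ, W-δ, W-ζ}: shipping cost 144 + fixed 16 = 160.
Compare {W-α, W-γ, W-ζ}: shipping cost 144 + fixed 17 = 161.
All other subsets cost ≥ 160. Minimum total cost: 159.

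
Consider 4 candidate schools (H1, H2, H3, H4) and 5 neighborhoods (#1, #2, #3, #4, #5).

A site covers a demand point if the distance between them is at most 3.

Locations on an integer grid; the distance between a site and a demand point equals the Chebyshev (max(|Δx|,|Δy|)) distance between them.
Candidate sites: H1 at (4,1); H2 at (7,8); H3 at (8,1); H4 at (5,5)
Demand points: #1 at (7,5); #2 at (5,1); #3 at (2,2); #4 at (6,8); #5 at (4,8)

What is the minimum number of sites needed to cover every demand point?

2

Coverage sets (demand points within 3 of each site):
  H1: {#2, #3}
  H2: {#1, #4, #5}
  H3: {#2}
  H4: {#1, #3, #4, #5}
No single site covers all 5 demand points.
But {H1, H2} covers everything, so the minimum is 2.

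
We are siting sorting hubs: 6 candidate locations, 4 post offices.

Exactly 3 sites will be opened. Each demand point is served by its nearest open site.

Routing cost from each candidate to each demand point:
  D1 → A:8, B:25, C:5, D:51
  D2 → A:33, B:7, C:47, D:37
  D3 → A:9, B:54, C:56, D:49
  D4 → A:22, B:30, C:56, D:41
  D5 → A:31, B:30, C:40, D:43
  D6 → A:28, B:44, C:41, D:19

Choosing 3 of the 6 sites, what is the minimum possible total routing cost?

39

Open {D1, D2, D6}.
  A→D1 8, B→D2 7, C→D1 5, D→D6 19  ⇒ total 39.
Compare {D1, D2, D3}: total 57.
Compare {D1, D2, D4}: total 57.
No size-3 selection does better; minimum is 39.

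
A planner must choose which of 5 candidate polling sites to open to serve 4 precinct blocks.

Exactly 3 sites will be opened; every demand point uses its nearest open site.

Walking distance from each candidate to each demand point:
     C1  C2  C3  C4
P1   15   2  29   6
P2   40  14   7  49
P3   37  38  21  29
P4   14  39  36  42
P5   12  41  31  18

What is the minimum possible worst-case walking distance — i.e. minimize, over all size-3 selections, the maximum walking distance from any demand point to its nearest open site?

Open {P1, P2, P5}.
  Farthest demand point is C1 at walking distance 12 (to P5); all others are ≤ 12.
With {P1, P2, P4} the worst case is 14.
With {P1, P2, P3} the worst case is 15.
No size-3 selection achieves below 12.

12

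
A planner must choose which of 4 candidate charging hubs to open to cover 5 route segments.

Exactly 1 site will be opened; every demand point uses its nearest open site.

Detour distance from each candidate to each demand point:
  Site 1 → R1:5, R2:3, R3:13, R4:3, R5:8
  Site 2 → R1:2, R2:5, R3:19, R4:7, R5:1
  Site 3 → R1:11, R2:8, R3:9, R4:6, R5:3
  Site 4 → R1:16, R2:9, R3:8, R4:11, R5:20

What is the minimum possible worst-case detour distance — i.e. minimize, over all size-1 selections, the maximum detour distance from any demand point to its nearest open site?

11

Open {Site 3}.
  Farthest demand point is R1 at detour distance 11 (to Site 3); all others are ≤ 11.
With {Site 1} the worst case is 13.
With {Site 2} the worst case is 19.
No size-1 selection achieves below 11.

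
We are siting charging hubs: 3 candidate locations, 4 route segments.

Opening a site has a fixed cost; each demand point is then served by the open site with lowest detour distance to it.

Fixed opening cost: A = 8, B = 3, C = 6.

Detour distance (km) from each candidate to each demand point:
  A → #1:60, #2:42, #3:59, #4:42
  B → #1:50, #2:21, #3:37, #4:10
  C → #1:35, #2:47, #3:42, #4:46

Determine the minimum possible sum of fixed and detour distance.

Open {B, C}: assign each demand point to its cheapest open site.
  #1→C 35, #2→B 21, #3→B 37, #4→B 10
  detour distance 103, fixed 9 → total 112.
Compare {A, B, C}: detour distance 103 + fixed 17 = 120.
Compare {B}: detour distance 118 + fixed 3 = 121.
Compare {A, B}: detour distance 118 + fixed 11 = 129.
All other subsets cost ≥ 120. Minimum total cost: 112.

112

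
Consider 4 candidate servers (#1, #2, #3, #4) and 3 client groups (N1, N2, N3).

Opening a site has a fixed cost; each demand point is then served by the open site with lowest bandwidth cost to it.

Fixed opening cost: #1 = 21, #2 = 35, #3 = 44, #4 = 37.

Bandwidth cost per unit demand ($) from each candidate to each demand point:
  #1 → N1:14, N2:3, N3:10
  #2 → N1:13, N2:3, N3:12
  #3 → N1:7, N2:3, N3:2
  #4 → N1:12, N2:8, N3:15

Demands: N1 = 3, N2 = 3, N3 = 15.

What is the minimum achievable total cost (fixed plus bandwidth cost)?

104

Open {#3}: assign each demand point to its cheapest open site.
  N1→#3 3×7=21, N2→#3 3×3=9, N3→#3 15×2=30
  bandwidth cost 60, fixed 44 → total 104.
Compare {#1, #3}: bandwidth cost 60 + fixed 65 = 125.
Compare {#2, #3}: bandwidth cost 60 + fixed 79 = 139.
Compare {#3, #4}: bandwidth cost 60 + fixed 81 = 141.
All other subsets cost ≥ 125. Minimum total cost: 104.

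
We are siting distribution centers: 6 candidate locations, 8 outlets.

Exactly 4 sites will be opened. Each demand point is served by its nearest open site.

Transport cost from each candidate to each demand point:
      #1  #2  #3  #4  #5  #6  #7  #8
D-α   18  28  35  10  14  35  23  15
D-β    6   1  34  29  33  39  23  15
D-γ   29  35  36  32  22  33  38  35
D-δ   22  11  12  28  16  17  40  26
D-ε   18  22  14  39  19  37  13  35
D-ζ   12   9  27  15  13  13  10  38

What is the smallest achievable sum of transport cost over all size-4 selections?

Open {D-α, D-β, D-δ, D-ζ}.
  #1→D-β 6, #2→D-β 1, #3→D-δ 12, #4→D-α 10, #5→D-ζ 13, #6→D-ζ 13, #7→D-ζ 10, #8→D-α 15  ⇒ total 80.
Compare {D-α, D-β, D-ε, D-ζ}: total 82.
Compare {D-β, D-γ, D-δ, D-ζ}: total 85.
No size-4 selection does better; minimum is 80.

80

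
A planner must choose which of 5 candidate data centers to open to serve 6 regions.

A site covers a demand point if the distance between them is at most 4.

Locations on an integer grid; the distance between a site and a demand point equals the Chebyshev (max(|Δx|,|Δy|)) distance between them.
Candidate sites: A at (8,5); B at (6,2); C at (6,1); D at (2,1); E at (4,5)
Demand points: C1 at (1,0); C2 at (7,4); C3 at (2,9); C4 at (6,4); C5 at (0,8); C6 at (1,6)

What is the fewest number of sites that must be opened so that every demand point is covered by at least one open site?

Coverage sets (demand points within 4 of each site):
  A: {C2, C4}
  B: {C2, C4}
  C: {C2, C4}
  D: {C1, C4}
  E: {C2, C3, C4, C5, C6}
No single site covers all 6 demand points.
But {D, E} covers everything, so the minimum is 2.

2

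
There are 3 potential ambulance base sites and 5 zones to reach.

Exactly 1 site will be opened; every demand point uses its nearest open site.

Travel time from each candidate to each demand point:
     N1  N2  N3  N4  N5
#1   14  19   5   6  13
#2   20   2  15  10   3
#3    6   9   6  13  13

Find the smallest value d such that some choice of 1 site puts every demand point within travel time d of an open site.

Open {#3}.
  Farthest demand point is N4 at travel time 13 (to #3); all others are ≤ 13.
With {#1} the worst case is 19.
With {#2} the worst case is 20.
No size-1 selection achieves below 13.

13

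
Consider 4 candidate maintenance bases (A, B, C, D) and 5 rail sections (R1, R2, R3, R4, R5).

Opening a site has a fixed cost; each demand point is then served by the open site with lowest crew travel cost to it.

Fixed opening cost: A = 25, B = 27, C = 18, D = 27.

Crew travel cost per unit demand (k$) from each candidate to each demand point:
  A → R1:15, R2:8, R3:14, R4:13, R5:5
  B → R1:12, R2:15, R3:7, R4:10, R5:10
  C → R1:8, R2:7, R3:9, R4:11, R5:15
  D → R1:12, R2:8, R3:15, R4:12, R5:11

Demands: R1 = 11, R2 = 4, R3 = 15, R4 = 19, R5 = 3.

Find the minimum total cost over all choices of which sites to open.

Open {B, C}: assign each demand point to its cheapest open site.
  R1→C 11×8=88, R2→C 4×7=28, R3→B 15×7=105, R4→B 19×10=190, R5→B 3×10=30
  crew travel cost 441, fixed 45 → total 486.
Compare {A, B, C}: crew travel cost 426 + fixed 70 = 496.
Compare {B, C, D}: crew travel cost 441 + fixed 72 = 513.
Compare {A, C}: crew travel cost 475 + fixed 43 = 518.
All other subsets cost ≥ 496. Minimum total cost: 486.

486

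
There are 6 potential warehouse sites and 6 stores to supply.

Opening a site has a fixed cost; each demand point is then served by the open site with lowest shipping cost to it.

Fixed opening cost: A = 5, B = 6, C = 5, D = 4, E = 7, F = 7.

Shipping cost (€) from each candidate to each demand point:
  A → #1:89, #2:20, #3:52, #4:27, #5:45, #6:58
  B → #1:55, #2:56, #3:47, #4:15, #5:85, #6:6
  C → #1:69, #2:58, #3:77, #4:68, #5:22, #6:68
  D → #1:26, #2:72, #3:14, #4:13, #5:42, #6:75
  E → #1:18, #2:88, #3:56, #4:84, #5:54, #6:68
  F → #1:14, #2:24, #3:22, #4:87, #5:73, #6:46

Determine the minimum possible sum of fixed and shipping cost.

Open {B, C, D, F}: assign each demand point to its cheapest open site.
  #1→F 14, #2→F 24, #3→D 14, #4→D 13, #5→C 22, #6→B 6
  shipping cost 93, fixed 22 → total 115.
Compare {A, B, C, D, F}: shipping cost 89 + fixed 27 = 116.
Compare {A, B, C, D, E}: shipping cost 93 + fixed 27 = 120.
Compare {B, C, F}: shipping cost 103 + fixed 18 = 121.
All other subsets cost ≥ 116. Minimum total cost: 115.

115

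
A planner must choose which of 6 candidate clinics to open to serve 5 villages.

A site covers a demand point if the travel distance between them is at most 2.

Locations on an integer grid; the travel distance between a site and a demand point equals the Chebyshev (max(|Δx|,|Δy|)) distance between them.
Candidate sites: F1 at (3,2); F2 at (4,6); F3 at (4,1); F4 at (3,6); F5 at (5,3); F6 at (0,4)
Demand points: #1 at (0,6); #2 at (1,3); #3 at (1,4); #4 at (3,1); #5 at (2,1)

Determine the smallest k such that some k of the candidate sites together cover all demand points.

2

Coverage sets (demand points within 2 of each site):
  F1: {#2, #3, #4, #5}
  F2: {}
  F3: {#4, #5}
  F4: {#3}
  F5: {#4}
  F6: {#1, #2, #3}
No single site covers all 5 demand points.
But {F1, F6} covers everything, so the minimum is 2.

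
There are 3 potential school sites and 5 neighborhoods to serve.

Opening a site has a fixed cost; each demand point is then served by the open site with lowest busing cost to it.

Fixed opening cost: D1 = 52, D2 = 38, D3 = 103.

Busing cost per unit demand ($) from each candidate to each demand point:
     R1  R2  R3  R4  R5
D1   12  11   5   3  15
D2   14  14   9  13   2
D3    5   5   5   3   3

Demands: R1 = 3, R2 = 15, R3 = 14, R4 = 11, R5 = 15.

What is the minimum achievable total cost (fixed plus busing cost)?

341

Open {D3}: assign each demand point to its cheapest open site.
  R1→D3 3×5=15, R2→D3 15×5=75, R3→D3 14×5=70, R4→D3 11×3=33, R5→D3 15×3=45
  busing cost 238, fixed 103 → total 341.
Compare {D2, D3}: busing cost 223 + fixed 141 = 364.
Compare {D1, D3}: busing cost 238 + fixed 155 = 393.
Compare {D1, D2, D3}: busing cost 223 + fixed 193 = 416.
All other subsets cost ≥ 364. Minimum total cost: 341.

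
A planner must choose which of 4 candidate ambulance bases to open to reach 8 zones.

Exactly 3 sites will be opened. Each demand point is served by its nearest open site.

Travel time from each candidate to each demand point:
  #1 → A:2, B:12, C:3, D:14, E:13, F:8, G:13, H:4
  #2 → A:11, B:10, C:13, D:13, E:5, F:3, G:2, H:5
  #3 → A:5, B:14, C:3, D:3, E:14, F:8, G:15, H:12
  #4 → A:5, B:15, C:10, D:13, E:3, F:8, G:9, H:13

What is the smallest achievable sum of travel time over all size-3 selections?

Open {#1, #2, #3}.
  A→#1 2, B→#2 10, C→#1 3, D→#3 3, E→#2 5, F→#2 3, G→#2 2, H→#1 4  ⇒ total 32.
Compare {#2, #3, #4}: total 34.
Compare {#1, #2, #4}: total 40.
No size-3 selection does better; minimum is 32.

32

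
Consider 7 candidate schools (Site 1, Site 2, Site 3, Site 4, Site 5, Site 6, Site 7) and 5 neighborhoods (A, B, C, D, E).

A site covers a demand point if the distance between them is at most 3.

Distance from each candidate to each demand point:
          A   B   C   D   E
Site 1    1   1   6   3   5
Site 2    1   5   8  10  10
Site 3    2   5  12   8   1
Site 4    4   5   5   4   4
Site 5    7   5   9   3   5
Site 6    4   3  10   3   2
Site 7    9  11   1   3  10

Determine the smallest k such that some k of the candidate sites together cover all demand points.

3

Coverage sets (demand points within 3 of each site):
  Site 1: {A, B, D}
  Site 2: {A}
  Site 3: {A, E}
  Site 4: {}
  Site 5: {D}
  Site 6: {B, D, E}
  Site 7: {C, D}
No 2 sites suffice: every size-2 union leaves at least one demand point uncovered.
But {Site 1, Site 3, Site 7} covers everything, so the minimum is 3.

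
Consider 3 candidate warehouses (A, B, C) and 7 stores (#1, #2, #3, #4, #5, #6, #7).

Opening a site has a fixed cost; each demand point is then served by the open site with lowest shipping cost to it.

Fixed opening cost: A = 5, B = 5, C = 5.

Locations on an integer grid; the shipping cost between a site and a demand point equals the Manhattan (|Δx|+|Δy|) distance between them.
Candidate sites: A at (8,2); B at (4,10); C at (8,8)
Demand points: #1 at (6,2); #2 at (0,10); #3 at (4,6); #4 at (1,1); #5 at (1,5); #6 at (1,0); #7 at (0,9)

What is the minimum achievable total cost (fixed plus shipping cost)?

50

Open {A, B}: assign each demand point to its cheapest open site.
  #1→A 2, #2→B 4, #3→B 4, #4→A 8, #5→B 8, #6→A 9, #7→B 5
  shipping cost 40, fixed 10 → total 50.
Compare {A, B, C}: shipping cost 40 + fixed 15 = 55.
Compare {B}: shipping cost 56 + fixed 5 = 61.
Compare {A, C}: shipping cost 54 + fixed 10 = 64.
All other subsets cost ≥ 55. Minimum total cost: 50.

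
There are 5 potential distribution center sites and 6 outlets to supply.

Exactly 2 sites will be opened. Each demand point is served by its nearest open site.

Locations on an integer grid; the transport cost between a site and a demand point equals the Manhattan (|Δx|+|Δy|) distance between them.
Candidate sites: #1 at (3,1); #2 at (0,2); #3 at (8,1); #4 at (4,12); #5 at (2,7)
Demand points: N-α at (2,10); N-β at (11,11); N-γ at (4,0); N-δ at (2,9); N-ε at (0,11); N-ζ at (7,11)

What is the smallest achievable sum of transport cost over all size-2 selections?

28

Open {#1, #4}.
  N-α→#4 4, N-β→#4 8, N-γ→#1 2, N-δ→#4 5, N-ε→#4 5, N-ζ→#4 4  ⇒ total 28.
Compare {#3, #4}: total 31.
Compare {#4, #5}: total 31.
No size-2 selection does better; minimum is 28.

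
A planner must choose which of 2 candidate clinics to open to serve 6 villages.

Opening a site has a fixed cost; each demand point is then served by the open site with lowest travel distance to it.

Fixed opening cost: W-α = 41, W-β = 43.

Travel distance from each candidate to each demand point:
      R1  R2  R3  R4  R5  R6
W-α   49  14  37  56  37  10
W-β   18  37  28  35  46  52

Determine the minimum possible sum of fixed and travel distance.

226

Open {W-α, W-β}: assign each demand point to its cheapest open site.
  R1→W-β 18, R2→W-α 14, R3→W-β 28, R4→W-β 35, R5→W-α 37, R6→W-α 10
  travel distance 142, fixed 84 → total 226.
Compare {W-α}: travel distance 203 + fixed 41 = 244.
Compare {W-β}: travel distance 216 + fixed 43 = 259.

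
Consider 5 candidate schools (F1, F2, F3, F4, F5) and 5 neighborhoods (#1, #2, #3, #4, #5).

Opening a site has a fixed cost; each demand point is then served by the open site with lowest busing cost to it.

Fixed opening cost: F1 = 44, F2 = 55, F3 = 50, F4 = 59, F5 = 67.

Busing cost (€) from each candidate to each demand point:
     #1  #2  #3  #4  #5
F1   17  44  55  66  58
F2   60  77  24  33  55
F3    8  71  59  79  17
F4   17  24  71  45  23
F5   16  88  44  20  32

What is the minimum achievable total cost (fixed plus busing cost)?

235

Open {F2, F4}: assign each demand point to its cheapest open site.
  #1→F4 17, #2→F4 24, #3→F2 24, #4→F2 33, #5→F4 23
  busing cost 121, fixed 114 → total 235.
Compare {F4}: busing cost 180 + fixed 59 = 239.
Compare {F4, F5}: busing cost 127 + fixed 126 = 253.
Compare {F2, F3}: busing cost 153 + fixed 105 = 258.
All other subsets cost ≥ 239. Minimum total cost: 235.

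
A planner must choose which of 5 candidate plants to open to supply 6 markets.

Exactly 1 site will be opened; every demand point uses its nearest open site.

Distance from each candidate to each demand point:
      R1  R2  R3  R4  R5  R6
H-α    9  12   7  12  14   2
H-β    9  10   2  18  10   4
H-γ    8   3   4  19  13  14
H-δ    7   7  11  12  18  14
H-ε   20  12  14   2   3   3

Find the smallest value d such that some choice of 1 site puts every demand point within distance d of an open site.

14

Open {H-α}.
  Farthest demand point is R5 at distance 14 (to H-α); all others are ≤ 14.
With {H-β} the worst case is 18.
With {H-δ} the worst case is 18.
No size-1 selection achieves below 14.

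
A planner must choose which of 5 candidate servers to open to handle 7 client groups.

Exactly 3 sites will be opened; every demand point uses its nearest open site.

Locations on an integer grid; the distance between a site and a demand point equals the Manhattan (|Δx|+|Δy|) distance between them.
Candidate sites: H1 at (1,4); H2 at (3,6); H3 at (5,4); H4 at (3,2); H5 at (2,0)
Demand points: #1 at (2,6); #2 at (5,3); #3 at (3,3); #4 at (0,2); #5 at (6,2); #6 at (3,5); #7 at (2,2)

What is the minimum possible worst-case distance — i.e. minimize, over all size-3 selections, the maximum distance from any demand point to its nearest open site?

3

Open {H1, H2, H3}.
  Farthest demand point is #3 at distance 3 (to H1); all others are ≤ 3.
With {H1, H2, H4} the worst case is 3.
With {H1, H3, H4} the worst case is 3.
No size-3 selection achieves below 3.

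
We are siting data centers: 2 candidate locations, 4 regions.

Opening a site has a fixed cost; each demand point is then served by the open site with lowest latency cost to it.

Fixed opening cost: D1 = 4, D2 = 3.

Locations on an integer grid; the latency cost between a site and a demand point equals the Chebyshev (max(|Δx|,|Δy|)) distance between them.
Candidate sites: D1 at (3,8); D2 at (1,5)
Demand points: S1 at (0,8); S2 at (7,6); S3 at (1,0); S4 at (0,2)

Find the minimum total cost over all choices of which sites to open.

Open {D2}: assign each demand point to its cheapest open site.
  S1→D2 3, S2→D2 6, S3→D2 5, S4→D2 3
  latency cost 17, fixed 3 → total 20.
Compare {D1, D2}: latency cost 15 + fixed 7 = 22.
Compare {D1}: latency cost 21 + fixed 4 = 25.

20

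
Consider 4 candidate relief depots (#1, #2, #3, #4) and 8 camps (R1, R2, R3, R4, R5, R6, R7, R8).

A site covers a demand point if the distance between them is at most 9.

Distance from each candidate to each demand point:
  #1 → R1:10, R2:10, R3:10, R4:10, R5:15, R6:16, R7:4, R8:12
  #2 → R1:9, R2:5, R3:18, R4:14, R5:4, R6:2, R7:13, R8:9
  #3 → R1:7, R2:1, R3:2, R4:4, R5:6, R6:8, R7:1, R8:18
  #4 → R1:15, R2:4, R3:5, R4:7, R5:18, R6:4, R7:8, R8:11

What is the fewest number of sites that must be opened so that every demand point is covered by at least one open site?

Coverage sets (demand points within 9 of each site):
  #1: {R7}
  #2: {R1, R2, R5, R6, R8}
  #3: {R1, R2, R3, R4, R5, R6, R7}
  #4: {R2, R3, R4, R6, R7}
No single site covers all 8 demand points.
But {#2, #3} covers everything, so the minimum is 2.

2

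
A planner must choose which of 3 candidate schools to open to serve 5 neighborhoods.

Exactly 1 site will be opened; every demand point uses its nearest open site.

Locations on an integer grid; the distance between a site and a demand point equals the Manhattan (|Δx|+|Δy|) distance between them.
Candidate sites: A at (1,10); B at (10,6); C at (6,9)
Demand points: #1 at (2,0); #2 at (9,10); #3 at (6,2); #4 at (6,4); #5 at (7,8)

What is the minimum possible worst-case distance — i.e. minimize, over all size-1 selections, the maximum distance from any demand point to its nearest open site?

Open {A}.
  Farthest demand point is #3 at distance 13 (to A); all others are ≤ 13.
With {C} the worst case is 13.
With {B} the worst case is 14.
No size-1 selection achieves below 13.

13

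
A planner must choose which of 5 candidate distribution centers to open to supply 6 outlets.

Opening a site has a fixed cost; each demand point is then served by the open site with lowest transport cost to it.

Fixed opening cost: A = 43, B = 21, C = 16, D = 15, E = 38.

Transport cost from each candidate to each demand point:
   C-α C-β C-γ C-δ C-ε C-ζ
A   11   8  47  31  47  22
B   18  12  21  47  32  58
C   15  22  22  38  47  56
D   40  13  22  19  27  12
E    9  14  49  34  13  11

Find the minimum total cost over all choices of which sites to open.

Open {C, D}: assign each demand point to its cheapest open site.
  C-α→C 15, C-β→D 13, C-γ→C 22, C-δ→D 19, C-ε→D 27, C-ζ→D 12
  transport cost 108, fixed 31 → total 139.
Compare {D, E}: transport cost 87 + fixed 53 = 140.
Compare {B, D}: transport cost 109 + fixed 36 = 145.
Compare {D}: transport cost 133 + fixed 15 = 148.
All other subsets cost ≥ 140. Minimum total cost: 139.

139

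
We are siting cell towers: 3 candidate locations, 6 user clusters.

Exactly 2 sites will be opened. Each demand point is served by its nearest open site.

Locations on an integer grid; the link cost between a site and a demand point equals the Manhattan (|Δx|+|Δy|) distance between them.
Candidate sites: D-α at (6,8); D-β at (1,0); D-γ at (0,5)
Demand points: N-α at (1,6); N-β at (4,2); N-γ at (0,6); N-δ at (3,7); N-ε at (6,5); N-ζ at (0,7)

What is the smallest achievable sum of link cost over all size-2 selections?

Open {D-α, D-γ}.
  N-α→D-γ 2, N-β→D-γ 7, N-γ→D-γ 1, N-δ→D-α 4, N-ε→D-α 3, N-ζ→D-γ 2  ⇒ total 19.
Compare {D-β, D-γ}: total 21.
Compare {D-α, D-β}: total 32.

19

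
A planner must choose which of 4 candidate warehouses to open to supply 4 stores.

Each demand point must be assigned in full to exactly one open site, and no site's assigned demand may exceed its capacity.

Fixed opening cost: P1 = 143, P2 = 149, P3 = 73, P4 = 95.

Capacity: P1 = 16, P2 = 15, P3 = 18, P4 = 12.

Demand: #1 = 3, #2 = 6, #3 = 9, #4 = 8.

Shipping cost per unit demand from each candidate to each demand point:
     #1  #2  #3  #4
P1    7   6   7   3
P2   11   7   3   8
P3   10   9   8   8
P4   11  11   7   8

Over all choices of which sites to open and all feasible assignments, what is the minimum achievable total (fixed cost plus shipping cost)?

Open {P1, P3}; cheapest assignment that respects the capacities:
  P1 (cap 16, load 14): #2, #4 — cost 6×6 + 8×3 = 60
  P3 (cap 18, load 12): #1, #3 — cost 3×10 + 9×8 = 102
  Shipping 162, fixed 216 → total 378.
  Any other capacity-feasible assignment to {P1, P3} ships for at least 162.
Compare {P3, P4}: its best feasible assignment gives total 379.
Compare {P2, P3}: its best feasible assignment gives total 385.
Every other set of open sites that can feasibly serve all demand totals ≥ 379 even under its best assignment. Minimum: 378.

378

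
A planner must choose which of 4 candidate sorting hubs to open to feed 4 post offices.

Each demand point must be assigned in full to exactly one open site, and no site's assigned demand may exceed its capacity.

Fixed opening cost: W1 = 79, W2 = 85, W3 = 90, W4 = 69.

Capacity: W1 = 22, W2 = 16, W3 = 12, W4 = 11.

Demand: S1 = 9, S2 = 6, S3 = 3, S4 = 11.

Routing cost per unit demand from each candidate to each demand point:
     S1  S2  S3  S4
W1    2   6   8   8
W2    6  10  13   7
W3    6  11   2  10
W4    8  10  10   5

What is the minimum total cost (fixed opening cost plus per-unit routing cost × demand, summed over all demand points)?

Open {W1, W4}; cheapest assignment that respects the capacities:
  W1 (cap 22, load 18): S1, S2, S3 — cost 9×2 + 6×6 + 3×8 = 78
  W4 (cap 11, load 11): S4 — cost 11×5 = 55
  Shipping 133, fixed 148 → total 281.
  Any other capacity-feasible assignment to {W1, W4} ships for at least 133.
Compare {W1, W2}: its best feasible assignment gives total 319.
Compare {W1, W3}: its best feasible assignment gives total 347.
Every other set of open sites that can feasibly serve all demand totals ≥ 319 even under its best assignment. Minimum: 281.

281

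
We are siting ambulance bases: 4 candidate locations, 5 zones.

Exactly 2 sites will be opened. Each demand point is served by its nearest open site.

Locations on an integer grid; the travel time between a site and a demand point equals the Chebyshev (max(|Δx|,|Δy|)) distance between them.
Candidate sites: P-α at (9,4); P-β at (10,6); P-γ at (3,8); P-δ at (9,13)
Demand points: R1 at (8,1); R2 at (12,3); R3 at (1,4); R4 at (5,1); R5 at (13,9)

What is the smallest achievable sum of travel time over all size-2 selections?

19

Open {P-α, P-γ}.
  R1→P-α 3, R2→P-α 3, R3→P-γ 4, R4→P-α 4, R5→P-α 5  ⇒ total 19.
Compare {P-β, P-γ}: total 20.
Compare {P-α, P-β}: total 21.
No size-2 selection does better; minimum is 19.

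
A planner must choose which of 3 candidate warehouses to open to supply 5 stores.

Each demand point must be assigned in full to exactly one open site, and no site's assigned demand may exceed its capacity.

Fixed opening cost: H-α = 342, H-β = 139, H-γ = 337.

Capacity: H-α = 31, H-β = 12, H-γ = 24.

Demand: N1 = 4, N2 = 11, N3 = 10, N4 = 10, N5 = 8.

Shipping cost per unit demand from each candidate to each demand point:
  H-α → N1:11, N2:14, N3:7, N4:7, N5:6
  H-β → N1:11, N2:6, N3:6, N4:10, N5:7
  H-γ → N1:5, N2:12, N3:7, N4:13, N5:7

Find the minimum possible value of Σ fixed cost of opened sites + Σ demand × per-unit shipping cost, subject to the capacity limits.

Open {H-α, H-β}; cheapest assignment that respects the capacities:
  H-α (cap 31, load 31): N2, N3, N4 — cost 11×14 + 10×7 + 10×7 = 294
  H-β (cap 12, load 12): N1, N5 — cost 4×11 + 8×7 = 100
  Shipping 394, fixed 481 → total 875.
  Any other capacity-feasible assignment to {H-α, H-β} ships for at least 394.
Compare {H-α, H-γ}: its best feasible assignment gives total 1019.
Compare {H-α, H-β, H-γ}: its best feasible assignment gives total 1092.
Every other set of open sites that can feasibly serve all demand totals ≥ 1019 even under its best assignment. Minimum: 875.

875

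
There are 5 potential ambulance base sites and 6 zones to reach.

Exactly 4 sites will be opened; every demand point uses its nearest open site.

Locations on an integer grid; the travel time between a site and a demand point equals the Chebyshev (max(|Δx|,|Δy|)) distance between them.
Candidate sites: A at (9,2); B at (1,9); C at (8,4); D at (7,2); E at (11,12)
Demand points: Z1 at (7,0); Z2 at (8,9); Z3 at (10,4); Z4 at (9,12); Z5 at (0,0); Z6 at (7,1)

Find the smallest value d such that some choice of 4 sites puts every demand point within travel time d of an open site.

Open {A, B, D, E}.
  Farthest demand point is Z5 at travel time 7 (to D); all others are ≤ 7.
With {A, C, D, E} the worst case is 7.
With {B, C, D, E} the worst case is 7.
No size-4 selection achieves below 7.

7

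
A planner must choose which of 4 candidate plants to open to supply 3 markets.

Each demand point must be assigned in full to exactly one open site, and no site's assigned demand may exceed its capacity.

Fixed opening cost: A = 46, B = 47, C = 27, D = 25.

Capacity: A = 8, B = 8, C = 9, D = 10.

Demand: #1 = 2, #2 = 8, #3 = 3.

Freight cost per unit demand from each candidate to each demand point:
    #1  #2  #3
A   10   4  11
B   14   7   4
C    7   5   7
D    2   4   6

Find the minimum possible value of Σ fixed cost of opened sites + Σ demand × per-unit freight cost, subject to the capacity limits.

Open {C, D}; cheapest assignment that respects the capacities:
  C (cap 9, load 3): #3 — cost 3×7 = 21
  D (cap 10, load 10): #1, #2 — cost 2×2 + 8×4 = 36
  Shipping 57, fixed 52 → total 109.
  Any other capacity-feasible assignment to {C, D} ships for at least 57.
Compare {B, D}: its best feasible assignment gives total 120.
Compare {A, D}: its best feasible assignment gives total 125.
Every other set of open sites that can feasibly serve all demand totals ≥ 120 even under its best assignment. Minimum: 109.

109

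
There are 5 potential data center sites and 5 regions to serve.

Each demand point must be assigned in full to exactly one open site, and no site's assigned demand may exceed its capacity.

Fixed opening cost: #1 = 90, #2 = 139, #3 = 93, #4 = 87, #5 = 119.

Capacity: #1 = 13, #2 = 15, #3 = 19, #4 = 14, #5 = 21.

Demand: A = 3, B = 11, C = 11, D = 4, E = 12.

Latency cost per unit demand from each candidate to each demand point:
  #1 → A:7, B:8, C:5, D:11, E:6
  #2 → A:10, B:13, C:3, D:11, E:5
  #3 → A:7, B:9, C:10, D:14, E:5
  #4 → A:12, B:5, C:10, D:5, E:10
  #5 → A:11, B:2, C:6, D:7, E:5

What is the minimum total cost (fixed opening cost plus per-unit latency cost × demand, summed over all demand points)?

488

Open {#1, #3, #5}; cheapest assignment that respects the capacities:
  #1 (cap 13, load 11): C — cost 11×5 = 55
  #3 (cap 19, load 15): A, E — cost 3×7 + 12×5 = 81
  #5 (cap 21, load 15): B, D — cost 11×2 + 4×7 = 50
  Shipping 186, fixed 302 → total 488.
  Any other capacity-feasible assignment to {#1, #3, #5} ships for at least 186.
Compare {#2, #3, #5}: its best feasible assignment gives total 515.
Compare {#1, #3, #4}: its best feasible assignment gives total 517.
Every other set of open sites that can feasibly serve all demand totals ≥ 515 even under its best assignment. Minimum: 488.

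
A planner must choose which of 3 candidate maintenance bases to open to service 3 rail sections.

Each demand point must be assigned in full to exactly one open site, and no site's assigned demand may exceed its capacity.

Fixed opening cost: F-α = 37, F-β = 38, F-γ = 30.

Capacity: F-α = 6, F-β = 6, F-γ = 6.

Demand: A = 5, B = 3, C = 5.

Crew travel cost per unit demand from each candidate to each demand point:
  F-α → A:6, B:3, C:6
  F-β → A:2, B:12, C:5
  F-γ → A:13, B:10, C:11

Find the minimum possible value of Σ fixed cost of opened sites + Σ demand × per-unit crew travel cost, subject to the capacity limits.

Open {F-α, F-β, F-γ}; cheapest assignment that respects the capacities:
  F-α (cap 6, load 5): C — cost 5×6 = 30
  F-β (cap 6, load 5): A — cost 5×2 = 10
  F-γ (cap 6, load 3): B — cost 3×10 = 30
  Shipping 70, fixed 105 → total 175.
  Any other capacity-feasible assignment to {F-α, F-β, F-γ} ships for at least 70.
Total demand is 13 and no other set of sites has combined capacity ≥ 13, so {F-α, F-β, F-γ} is the only feasible choice of open sites. Minimum: 175.

175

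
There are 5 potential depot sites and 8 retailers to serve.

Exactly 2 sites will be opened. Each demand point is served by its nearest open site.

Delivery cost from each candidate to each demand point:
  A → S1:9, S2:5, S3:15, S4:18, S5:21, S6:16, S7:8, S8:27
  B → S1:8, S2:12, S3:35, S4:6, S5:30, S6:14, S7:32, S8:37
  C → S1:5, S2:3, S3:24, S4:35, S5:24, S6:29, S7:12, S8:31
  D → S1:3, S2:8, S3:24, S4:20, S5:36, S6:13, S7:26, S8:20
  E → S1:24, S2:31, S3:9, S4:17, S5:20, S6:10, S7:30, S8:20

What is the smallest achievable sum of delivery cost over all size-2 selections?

96

Open {C, E}.
  S1→C 5, S2→C 3, S3→E 9, S4→E 17, S5→E 20, S6→E 10, S7→C 12, S8→E 20  ⇒ total 96.
Compare {A, E}: total 98.
Compare {A, D}: total 103.
No size-2 selection does better; minimum is 96.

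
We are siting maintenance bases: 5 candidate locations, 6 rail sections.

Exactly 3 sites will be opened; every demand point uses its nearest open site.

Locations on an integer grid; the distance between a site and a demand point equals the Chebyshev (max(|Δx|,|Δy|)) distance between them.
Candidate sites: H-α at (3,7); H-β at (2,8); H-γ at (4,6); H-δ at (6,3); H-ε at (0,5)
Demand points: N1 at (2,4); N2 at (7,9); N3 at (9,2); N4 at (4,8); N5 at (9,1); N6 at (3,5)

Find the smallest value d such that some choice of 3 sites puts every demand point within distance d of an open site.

3

Open {H-α, H-γ, H-δ}.
  Farthest demand point is N2 at distance 3 (to H-γ); all others are ≤ 3.
With {H-β, H-γ, H-δ} the worst case is 3.
With {H-γ, H-δ, H-ε} the worst case is 3.
No size-3 selection achieves below 3.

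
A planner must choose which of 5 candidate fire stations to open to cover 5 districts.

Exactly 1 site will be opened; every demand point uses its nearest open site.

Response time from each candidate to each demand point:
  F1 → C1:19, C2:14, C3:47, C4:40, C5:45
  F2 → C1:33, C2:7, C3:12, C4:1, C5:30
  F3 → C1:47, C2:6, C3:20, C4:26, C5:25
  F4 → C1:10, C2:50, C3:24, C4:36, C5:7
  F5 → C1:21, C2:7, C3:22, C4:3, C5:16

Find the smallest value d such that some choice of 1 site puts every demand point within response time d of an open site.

22

Open {F5}.
  Farthest demand point is C3 at response time 22 (to F5); all others are ≤ 22.
With {F2} the worst case is 33.
With {F1} the worst case is 47.
No size-1 selection achieves below 22.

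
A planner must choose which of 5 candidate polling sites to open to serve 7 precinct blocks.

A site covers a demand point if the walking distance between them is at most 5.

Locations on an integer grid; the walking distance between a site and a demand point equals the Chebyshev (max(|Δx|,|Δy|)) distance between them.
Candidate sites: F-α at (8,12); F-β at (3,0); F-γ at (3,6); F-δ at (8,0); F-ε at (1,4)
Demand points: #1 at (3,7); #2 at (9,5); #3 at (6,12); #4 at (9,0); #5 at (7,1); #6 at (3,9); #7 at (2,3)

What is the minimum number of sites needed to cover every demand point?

3

Coverage sets (demand points within 5 of each site):
  F-α: {#1, #3, #6}
  F-β: {#5, #7}
  F-γ: {#1, #5, #6, #7}
  F-δ: {#2, #4, #5}
  F-ε: {#1, #6, #7}
No 2 sites suffice: every size-2 union leaves at least one demand point uncovered.
But {F-α, F-β, F-δ} covers everything, so the minimum is 3.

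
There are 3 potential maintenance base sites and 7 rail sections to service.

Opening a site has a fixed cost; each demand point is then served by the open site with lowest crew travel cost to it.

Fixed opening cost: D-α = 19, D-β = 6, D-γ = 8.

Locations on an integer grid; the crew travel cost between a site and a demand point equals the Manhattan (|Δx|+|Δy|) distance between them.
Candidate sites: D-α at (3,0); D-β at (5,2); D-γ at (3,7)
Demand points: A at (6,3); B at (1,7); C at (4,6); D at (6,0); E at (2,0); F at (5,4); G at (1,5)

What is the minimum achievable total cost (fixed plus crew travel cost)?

Open {D-β, D-γ}: assign each demand point to its cheapest open site.
  A→D-β 2, B→D-γ 2, C→D-γ 2, D→D-β 3, E→D-β 5, F→D-β 2, G→D-γ 4
  crew travel cost 20, fixed 14 → total 34.
Compare {D-β}: crew travel cost 33 + fixed 6 = 39.
Compare {D-γ}: crew travel cost 38 + fixed 8 = 46.
Compare {D-α, D-β, D-γ}: crew travel cost 16 + fixed 33 = 49.
All other subsets cost ≥ 39. Minimum total cost: 34.

34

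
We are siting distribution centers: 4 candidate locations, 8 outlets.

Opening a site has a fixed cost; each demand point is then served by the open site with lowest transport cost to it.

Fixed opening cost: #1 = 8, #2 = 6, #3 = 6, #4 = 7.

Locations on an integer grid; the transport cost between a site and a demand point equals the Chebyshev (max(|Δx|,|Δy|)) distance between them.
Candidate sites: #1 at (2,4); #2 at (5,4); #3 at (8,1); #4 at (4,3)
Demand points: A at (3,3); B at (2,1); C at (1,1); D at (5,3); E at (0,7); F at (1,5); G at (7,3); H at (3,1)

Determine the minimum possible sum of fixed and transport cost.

26

Open {#4}: assign each demand point to its cheapest open site.
  A→#4 1, B→#4 2, C→#4 3, D→#4 1, E→#4 4, F→#4 3, G→#4 3, H→#4 2
  transport cost 19, fixed 7 → total 26.
Compare {#1}: transport cost 22 + fixed 8 = 30.
Compare {#2}: transport cost 24 + fixed 6 = 30.
Compare {#1, #2}: transport cost 17 + fixed 14 = 31.
All other subsets cost ≥ 30. Minimum total cost: 26.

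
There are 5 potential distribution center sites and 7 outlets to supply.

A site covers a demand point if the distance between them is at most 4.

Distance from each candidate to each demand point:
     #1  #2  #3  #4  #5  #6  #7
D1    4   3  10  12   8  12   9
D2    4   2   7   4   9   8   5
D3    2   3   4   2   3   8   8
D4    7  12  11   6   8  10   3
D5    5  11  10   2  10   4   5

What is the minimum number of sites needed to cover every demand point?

Coverage sets (demand points within 4 of each site):
  D1: {#1, #2}
  D2: {#1, #2, #4}
  D3: {#1, #2, #3, #4, #5}
  D4: {#7}
  D5: {#4, #6}
No 2 sites suffice: every size-2 union leaves at least one demand point uncovered.
But {D3, D4, D5} covers everything, so the minimum is 3.

3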